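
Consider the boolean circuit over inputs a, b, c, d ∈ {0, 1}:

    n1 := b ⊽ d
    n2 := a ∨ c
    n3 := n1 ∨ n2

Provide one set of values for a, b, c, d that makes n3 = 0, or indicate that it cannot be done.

Check with a=0, b=1, c=0, d=1:
n1 = b ⊽ d = 1 ⊽ 1 = 0
n2 = a ∨ c = 0 ∨ 0 = 0
n3 = n1 ∨ n2 = 0 ∨ 0 = 0
So n3 = 0 as required.

a=0, b=1, c=0, d=1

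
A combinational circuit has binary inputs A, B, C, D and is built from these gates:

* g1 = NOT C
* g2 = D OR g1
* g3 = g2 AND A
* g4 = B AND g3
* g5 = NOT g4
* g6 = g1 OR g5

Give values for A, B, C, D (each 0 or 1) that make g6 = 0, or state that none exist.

A=1 B=1 C=1 D=1

g6 = g1 OR g5 must be 0, so both g1 = 0 and g5 = 0.
Check with A=1 B=1 C=1 D=1:
g1 = NOT C = NOT 1 = 0
g2 = D OR g1 = 1 OR 0 = 1
g3 = g2 AND A = 1 AND 1 = 1
g4 = B AND g3 = 1 AND 1 = 1
g5 = NOT g4 = NOT 1 = 0
g6 = g1 OR g5 = 0 OR 0 = 0
So g6 = 0 as required.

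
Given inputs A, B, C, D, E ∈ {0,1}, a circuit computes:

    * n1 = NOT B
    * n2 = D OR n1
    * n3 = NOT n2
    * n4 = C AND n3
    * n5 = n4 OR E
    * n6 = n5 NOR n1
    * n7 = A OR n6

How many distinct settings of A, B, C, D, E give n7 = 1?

19

n7 = A OR n6 must be 1, so at least one of A, n6 is 1.
Enumerating the 32 input combinations, 19 give n7 = 1 and 13 give n7 = 0.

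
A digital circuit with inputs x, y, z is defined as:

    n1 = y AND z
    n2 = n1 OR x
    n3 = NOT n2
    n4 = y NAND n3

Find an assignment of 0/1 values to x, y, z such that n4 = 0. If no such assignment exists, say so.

x=0 y=1 z=0

n4 = y NAND n3 must be 0, so both y = 1 and n3 = 1.
n3 = NOT n2 must be 1, so n2 = 0.
Check with x=0 y=1 z=0:
n1 = y AND z = 1 AND 0 = 0
n2 = n1 OR x = 0 OR 0 = 0
n3 = NOT n2 = NOT 0 = 1
n4 = y NAND n3 = 1 NAND 1 = 0
So n4 = 0 as required.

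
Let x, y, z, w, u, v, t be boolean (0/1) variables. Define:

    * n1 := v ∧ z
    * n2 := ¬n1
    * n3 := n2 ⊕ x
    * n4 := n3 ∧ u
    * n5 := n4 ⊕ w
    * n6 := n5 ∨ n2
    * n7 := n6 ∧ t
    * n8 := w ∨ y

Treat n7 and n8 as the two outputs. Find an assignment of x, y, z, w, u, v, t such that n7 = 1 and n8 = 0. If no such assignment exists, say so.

x=1 y=0 z=1 w=0 u=1 v=0 t=1

Check with x=1 y=0 z=1 w=0 u=1 v=0 t=1:
n1 = v ∧ z = 0 ∧ 1 = 0
n2 = ¬n1 = ¬0 = 1
n3 = n2 ⊕ x = 1 ⊕ 1 = 0
n4 = n3 ∧ u = 0 ∧ 1 = 0
n5 = n4 ⊕ w = 0 ⊕ 0 = 0
n6 = n5 ∨ n2 = 0 ∨ 1 = 1
n7 = n6 ∧ t = 1 ∧ 1 = 1
n8 = w ∨ y = 0 ∨ 0 = 0
So n7 = 1 and n8 = 0.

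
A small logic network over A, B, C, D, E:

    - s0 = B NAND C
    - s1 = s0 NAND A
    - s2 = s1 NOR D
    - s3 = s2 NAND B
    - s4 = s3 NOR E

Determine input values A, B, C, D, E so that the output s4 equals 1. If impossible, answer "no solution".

s4 = s3 NOR E must be 1, so both s3 = 0 and E = 0.
Check with A=1, B=1, C=0, D=0, E=0:
s0 = B NAND C = 1 NAND 0 = 1
s1 = s0 NAND A = 1 NAND 1 = 0
s2 = s1 NOR D = 0 NOR 0 = 1
s3 = s2 NAND B = 1 NAND 1 = 0
s4 = s3 NOR E = 0 NOR 0 = 1
So s4 = 1 as required.

A=1, B=1, C=0, D=0, E=0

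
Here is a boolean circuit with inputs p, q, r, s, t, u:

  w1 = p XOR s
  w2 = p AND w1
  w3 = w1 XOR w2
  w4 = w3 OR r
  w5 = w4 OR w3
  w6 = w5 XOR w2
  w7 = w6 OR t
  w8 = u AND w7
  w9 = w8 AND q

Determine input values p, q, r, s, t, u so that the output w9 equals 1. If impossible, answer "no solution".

Check with p=1, q=1, r=1, s=0, t=1, u=1:
w1 = p XOR s = 1 XOR 0 = 1
w2 = p AND w1 = 1 AND 1 = 1
w3 = w1 XOR w2 = 1 XOR 1 = 0
w4 = w3 OR r = 0 OR 1 = 1
w5 = w4 OR w3 = 1 OR 0 = 1
w6 = w5 XOR w2 = 1 XOR 1 = 0
w7 = w6 OR t = 0 OR 1 = 1
w8 = u AND w7 = 1 AND 1 = 1
w9 = w8 AND q = 1 AND 1 = 1
So w9 = 1 as required.

p=1, q=1, r=1, s=0, t=1, u=1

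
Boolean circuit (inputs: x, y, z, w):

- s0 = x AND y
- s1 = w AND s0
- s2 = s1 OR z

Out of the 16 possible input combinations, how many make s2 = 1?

9

s2 = s1 OR z must be 1, so at least one of s1, z is 1.
Enumerating the 16 input combinations, 9 give s2 = 1 and 7 give s2 = 0.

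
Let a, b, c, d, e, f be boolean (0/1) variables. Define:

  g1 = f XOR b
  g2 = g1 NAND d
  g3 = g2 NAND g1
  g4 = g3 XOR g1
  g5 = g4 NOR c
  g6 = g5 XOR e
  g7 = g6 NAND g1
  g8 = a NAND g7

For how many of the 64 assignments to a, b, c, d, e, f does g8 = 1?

g8 = a NAND g7 must be 1, so at least one of a, g7 is 0.
Enumerating the 64 input combinations, 40 give g8 = 1 and 24 give g8 = 0.

40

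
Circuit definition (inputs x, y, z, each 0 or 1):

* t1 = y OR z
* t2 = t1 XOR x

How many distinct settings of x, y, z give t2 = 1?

4

t2 = t1 XOR x must be 1, so t1 and x differ.
Satisfying assignments:
  x=0, y=0, z=1
  x=0, y=1, z=0
  x=0, y=1, z=1
  x=1, y=0, z=0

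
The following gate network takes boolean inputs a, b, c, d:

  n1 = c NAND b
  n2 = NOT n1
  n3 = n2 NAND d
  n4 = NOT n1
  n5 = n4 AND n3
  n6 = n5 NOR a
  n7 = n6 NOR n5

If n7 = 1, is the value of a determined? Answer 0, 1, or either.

n7 = n6 NOR n5 must be 1, so both n6 = 0 and n5 = 0.
n6 = n5 NOR a must be 0, so at least one of n5, a is 1.
Every assignment with n7 = 1 has a = 1; there are 7 such assignment(s).

1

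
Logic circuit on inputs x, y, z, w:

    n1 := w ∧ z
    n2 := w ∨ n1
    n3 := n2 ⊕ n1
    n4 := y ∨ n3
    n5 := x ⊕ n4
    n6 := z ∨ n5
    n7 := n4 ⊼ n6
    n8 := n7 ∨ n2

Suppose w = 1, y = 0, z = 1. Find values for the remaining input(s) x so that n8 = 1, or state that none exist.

x=0

n8 = n7 ∨ n2 must be 1, so at least one of n7, n2 is 1.
Check with w = 1, y = 0, z = 1 and x=0:
n1 = w ∧ z = 1 ∧ 1 = 1
n2 = w ∨ n1 = 1 ∨ 1 = 1
n3 = n2 ⊕ n1 = 1 ⊕ 1 = 0
n4 = y ∨ n3 = 0 ∨ 0 = 0
n5 = x ⊕ n4 = 0 ⊕ 0 = 0
n6 = z ∨ n5 = 1 ∨ 0 = 1
n7 = n4 ⊼ n6 = 0 ⊼ 1 = 1
n8 = n7 ∨ n2 = 1 ∨ 1 = 1
So n8 = 1.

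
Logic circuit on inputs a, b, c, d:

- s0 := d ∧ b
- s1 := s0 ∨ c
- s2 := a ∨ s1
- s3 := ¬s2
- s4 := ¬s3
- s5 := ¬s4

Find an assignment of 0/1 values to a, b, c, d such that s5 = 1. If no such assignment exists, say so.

s5 = ¬s4 must be 1, so s4 = 0.
s4 = ¬s3 must be 0, so s3 = 1.
s3 = ¬s2 must be 1, so s2 = 0.
Check with a=0, b=1, c=0, d=0:
s0 = d ∧ b = 0 ∧ 1 = 0
s1 = s0 ∨ c = 0 ∨ 0 = 0
s2 = a ∨ s1 = 0 ∨ 0 = 0
s3 = ¬s2 = ¬0 = 1
s4 = ¬s3 = ¬1 = 0
s5 = ¬s4 = ¬0 = 1
So s5 = 1 as required.

a=0, b=1, c=0, d=0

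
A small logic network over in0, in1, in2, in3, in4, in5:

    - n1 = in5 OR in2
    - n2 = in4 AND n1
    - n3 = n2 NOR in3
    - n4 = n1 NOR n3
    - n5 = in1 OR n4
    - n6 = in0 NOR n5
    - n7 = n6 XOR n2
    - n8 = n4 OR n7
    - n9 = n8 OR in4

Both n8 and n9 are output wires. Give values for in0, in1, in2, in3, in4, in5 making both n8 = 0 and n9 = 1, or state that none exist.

Check with in0=0, in1=0, in2=1, in3=0, in4=1, in5=0:
n1 = in5 OR in2 = 0 OR 1 = 1
n2 = in4 AND n1 = 1 AND 1 = 1
n3 = n2 NOR in3 = 1 NOR 0 = 0
n4 = n1 NOR n3 = 1 NOR 0 = 0
n5 = in1 OR n4 = 0 OR 0 = 0
n6 = in0 NOR n5 = 0 NOR 0 = 1
n7 = n6 XOR n2 = 1 XOR 1 = 0
n8 = n4 OR n7 = 0 OR 0 = 0
n9 = n8 OR in4 = 0 OR 1 = 1
So n8 = 0 and n9 = 1.

in0=0, in1=0, in2=1, in3=0, in4=1, in5=0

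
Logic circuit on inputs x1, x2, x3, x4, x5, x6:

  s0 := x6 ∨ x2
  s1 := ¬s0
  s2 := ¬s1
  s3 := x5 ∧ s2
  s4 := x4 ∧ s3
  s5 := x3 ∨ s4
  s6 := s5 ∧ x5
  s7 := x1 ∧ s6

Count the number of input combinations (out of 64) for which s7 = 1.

11

s7 = x1 ∧ s6 must be 1, so both x1 = 1 and s6 = 1.
Enumerating the 64 input combinations, 11 give s7 = 1 and 53 give s7 = 0.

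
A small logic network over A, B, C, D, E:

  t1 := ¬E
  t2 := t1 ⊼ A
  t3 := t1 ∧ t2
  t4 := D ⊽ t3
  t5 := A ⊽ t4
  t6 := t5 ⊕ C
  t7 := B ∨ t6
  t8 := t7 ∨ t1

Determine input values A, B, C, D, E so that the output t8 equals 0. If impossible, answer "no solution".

t8 = t7 ∨ t1 must be 0, so both t7 = 0 and t1 = 0.
t7 = B ∨ t6 must be 0, so both B = 0 and t6 = 0.
t1 = ¬E must be 0, so E = 1.
Check with A=0, B=0, C=0, D=0, E=1:
t1 = ¬E = ¬1 = 0
t2 = t1 ⊼ A = 0 ⊼ 0 = 1
t3 = t1 ∧ t2 = 0 ∧ 1 = 0
t4 = D ⊽ t3 = 0 ⊽ 0 = 1
t5 = A ⊽ t4 = 0 ⊽ 1 = 0
t6 = t5 ⊕ C = 0 ⊕ 0 = 0
t7 = B ∨ t6 = 0 ∨ 0 = 0
t8 = t7 ∨ t1 = 0 ∨ 0 = 0
So t8 = 0 as required.

A=0, B=0, C=0, D=0, E=1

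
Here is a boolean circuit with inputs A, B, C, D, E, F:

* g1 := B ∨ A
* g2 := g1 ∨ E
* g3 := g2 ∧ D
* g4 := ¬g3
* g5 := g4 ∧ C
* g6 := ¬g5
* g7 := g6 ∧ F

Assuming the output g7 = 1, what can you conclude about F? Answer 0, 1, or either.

1

g7 = g6 ∧ F must be 1, so both g6 = 1 and F = 1.
Every assignment with g7 = 1 has F = 1; there are 23 such assignment(s).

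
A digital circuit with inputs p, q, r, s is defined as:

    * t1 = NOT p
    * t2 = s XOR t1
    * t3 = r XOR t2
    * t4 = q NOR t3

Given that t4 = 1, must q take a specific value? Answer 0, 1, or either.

t4 = q NOR t3 must be 1, so both q = 0 and t3 = 0.
t3 = r XOR t2 must be 0, so r and t2 are equal.
Every assignment with t4 = 1 has q = 0; there are 4 such assignment(s).
  p=0, q=0, r=0, s=1
  p=0, q=0, r=1, s=0
  p=1, q=0, r=0, s=0
  p=1, q=0, r=1, s=1

0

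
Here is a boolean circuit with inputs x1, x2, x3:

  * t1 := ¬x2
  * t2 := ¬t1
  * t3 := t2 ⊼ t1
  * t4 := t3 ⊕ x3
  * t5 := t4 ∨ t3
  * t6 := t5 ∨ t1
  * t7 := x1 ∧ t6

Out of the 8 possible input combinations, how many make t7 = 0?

4

t7 = x1 ∧ t6 must be 0, so at least one of x1, t6 is 0.
Satisfying assignments:
  x1=0, x2=0, x3=0
  x1=0, x2=0, x3=1
  x1=0, x2=1, x3=0
  x1=0, x2=1, x3=1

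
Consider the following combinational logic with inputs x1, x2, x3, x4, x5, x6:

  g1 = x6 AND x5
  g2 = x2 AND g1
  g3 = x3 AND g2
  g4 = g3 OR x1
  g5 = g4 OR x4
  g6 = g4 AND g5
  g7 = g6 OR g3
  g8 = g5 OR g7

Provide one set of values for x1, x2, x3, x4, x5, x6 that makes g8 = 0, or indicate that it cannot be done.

x1=0, x2=1, x3=0, x4=0, x5=1, x6=1

g8 = g5 OR g7 must be 0, so both g5 = 0 and g7 = 0.
Check with x1=0, x2=1, x3=0, x4=0, x5=1, x6=1:
g1 = x6 AND x5 = 1 AND 1 = 1
g2 = x2 AND g1 = 1 AND 1 = 1
g3 = x3 AND g2 = 0 AND 1 = 0
g4 = g3 OR x1 = 0 OR 0 = 0
g5 = g4 OR x4 = 0 OR 0 = 0
g6 = g4 AND g5 = 0 AND 0 = 0
g7 = g6 OR g3 = 0 OR 0 = 0
g8 = g5 OR g7 = 0 OR 0 = 0
So g8 = 0 as required.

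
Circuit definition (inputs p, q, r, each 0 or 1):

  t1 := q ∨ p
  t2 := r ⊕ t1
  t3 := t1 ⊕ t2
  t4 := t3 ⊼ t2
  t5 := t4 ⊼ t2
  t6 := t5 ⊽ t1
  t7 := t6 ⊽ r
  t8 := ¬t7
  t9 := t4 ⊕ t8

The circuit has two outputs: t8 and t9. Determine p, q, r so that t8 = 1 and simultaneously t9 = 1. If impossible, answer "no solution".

p=0, q=0, r=1

Check with p=0, q=0, r=1:
t1 = q ∨ p = 0 ∨ 0 = 0
t2 = r ⊕ t1 = 1 ⊕ 0 = 1
t3 = t1 ⊕ t2 = 0 ⊕ 1 = 1
t4 = t3 ⊼ t2 = 1 ⊼ 1 = 0
t5 = t4 ⊼ t2 = 0 ⊼ 1 = 1
t6 = t5 ⊽ t1 = 1 ⊽ 0 = 0
t7 = t6 ⊽ r = 0 ⊽ 1 = 0
t8 = ¬t7 = ¬0 = 1
t9 = t4 ⊕ t8 = 0 ⊕ 1 = 1
So t8 = 1 and t9 = 1.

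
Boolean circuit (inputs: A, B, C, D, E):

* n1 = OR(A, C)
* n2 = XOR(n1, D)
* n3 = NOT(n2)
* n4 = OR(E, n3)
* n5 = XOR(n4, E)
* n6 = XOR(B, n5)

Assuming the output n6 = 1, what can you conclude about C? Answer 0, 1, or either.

Both values of C occur among assignments with n6 = 1:
  C=0: A=0, B=0, C=0, D=0, E=0
  C=1: A=0, B=0, C=1, D=1, E=0

either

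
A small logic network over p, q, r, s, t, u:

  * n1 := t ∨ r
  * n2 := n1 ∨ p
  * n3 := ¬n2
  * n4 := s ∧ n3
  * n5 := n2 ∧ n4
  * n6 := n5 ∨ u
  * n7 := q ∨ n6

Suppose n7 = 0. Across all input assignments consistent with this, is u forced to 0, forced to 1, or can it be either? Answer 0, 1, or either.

n7 = q ∨ n6 must be 0, so both q = 0 and n6 = 0.
n6 = n5 ∨ u must be 0, so both n5 = 0 and u = 0.
n5 = n2 ∧ n4 must be 0, so at least one of n2, n4 is 0.
Every assignment with n7 = 0 has u = 0; there are 16 such assignment(s).

0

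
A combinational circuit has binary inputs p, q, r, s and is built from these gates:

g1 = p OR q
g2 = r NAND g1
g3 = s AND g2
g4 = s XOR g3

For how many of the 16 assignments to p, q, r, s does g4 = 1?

g4 = s XOR g3 must be 1, so s and g3 differ.
Satisfying assignments:
  p=0, q=1, r=1, s=1
  p=1, q=0, r=1, s=1
  p=1, q=1, r=1, s=1

3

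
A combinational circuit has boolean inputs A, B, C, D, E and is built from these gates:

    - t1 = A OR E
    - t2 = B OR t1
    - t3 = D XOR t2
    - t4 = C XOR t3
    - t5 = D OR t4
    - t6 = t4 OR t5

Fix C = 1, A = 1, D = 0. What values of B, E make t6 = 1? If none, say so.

no solution exists

With C = 1, A = 1, D = 0 fixed, none of the 4 settings of B, E give t6 = 1.
For example, with B=1, E=1:
t1 = A OR E = 1 OR 1 = 1
t2 = B OR t1 = 1 OR 1 = 1
t3 = D XOR t2 = 0 XOR 1 = 1
t4 = C XOR t3 = 1 XOR 1 = 0
t5 = D OR t4 = 0 OR 0 = 0
t6 = t4 OR t5 = 0 OR 0 = 0
giving t6 = 0 ≠ 1.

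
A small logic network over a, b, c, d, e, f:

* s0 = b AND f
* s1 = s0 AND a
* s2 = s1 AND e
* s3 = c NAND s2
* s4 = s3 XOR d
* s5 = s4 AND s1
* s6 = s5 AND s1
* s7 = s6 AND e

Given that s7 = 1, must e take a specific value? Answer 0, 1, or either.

1

s7 = s6 AND e must be 1, so both s6 = 1 and e = 1.
Every assignment with s7 = 1 has e = 1; there are 2 such assignment(s).
  a=1, b=1, c=0, d=0, e=1, f=1
  a=1, b=1, c=1, d=1, e=1, f=1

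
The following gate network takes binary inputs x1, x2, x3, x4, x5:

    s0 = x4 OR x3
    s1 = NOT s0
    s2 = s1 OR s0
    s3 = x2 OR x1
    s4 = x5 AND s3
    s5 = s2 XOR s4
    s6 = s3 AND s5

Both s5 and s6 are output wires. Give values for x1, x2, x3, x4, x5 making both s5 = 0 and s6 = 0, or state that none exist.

Check with x1=0, x2=1, x3=0, x4=1, x5=1:
s0 = x4 OR x3 = 1 OR 0 = 1
s1 = NOT s0 = NOT 1 = 0
s2 = s1 OR s0 = 0 OR 1 = 1
s3 = x2 OR x1 = 1 OR 0 = 1
s4 = x5 AND s3 = 1 AND 1 = 1
s5 = s2 XOR s4 = 1 XOR 1 = 0
s6 = s3 AND s5 = 1 AND 0 = 0
So s5 = 0 and s6 = 0.

x1=0, x2=1, x3=0, x4=1, x5=1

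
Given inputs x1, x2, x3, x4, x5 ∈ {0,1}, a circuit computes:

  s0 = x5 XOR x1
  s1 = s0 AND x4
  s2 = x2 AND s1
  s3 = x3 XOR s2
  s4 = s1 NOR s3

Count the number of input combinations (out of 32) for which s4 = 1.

s4 = s1 NOR s3 must be 1, so both s1 = 0 and s3 = 0.
Enumerating the 32 input combinations, 12 give s4 = 1 and 20 give s4 = 0.

12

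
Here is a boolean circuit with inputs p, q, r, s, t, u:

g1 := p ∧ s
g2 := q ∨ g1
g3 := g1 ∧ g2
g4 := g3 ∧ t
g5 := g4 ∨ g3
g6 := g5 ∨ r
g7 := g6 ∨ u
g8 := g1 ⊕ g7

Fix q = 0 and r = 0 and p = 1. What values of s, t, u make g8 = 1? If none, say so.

Check with q = 0 and r = 0 and p = 1 and s=0, t=1, u=1:
g1 = p ∧ s = 1 ∧ 0 = 0
g2 = q ∨ g1 = 0 ∨ 0 = 0
g3 = g1 ∧ g2 = 0 ∧ 0 = 0
g4 = g3 ∧ t = 0 ∧ 1 = 0
g5 = g4 ∨ g3 = 0 ∨ 0 = 0
g6 = g5 ∨ r = 0 ∨ 0 = 0
g7 = g6 ∨ u = 0 ∨ 1 = 1
g8 = g1 ⊕ g7 = 0 ⊕ 1 = 1
So g8 = 1.

s=0, t=1, u=1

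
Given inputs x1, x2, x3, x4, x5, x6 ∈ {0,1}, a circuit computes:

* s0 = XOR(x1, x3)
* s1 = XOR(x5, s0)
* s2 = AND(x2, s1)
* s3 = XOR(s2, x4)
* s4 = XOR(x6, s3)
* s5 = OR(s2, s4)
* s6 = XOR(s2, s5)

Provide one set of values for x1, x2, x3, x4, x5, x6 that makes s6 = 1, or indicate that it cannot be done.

x1=1, x2=1, x3=0, x4=0, x5=1, x6=1

s6 = XOR(s2, s5) must be 1, so s2 and s5 differ.
Check with x1=1, x2=1, x3=0, x4=0, x5=1, x6=1:
s0 = XOR(x1, x3) = XOR(1, 0) = 1
s1 = XOR(x5, s0) = XOR(1, 1) = 0
s2 = AND(x2, s1) = AND(1, 0) = 0
s3 = XOR(s2, x4) = XOR(0, 0) = 0
s4 = XOR(x6, s3) = XOR(1, 0) = 1
s5 = OR(s2, s4) = OR(0, 1) = 1
s6 = XOR(s2, s5) = XOR(0, 1) = 1
So s6 = 1 as required.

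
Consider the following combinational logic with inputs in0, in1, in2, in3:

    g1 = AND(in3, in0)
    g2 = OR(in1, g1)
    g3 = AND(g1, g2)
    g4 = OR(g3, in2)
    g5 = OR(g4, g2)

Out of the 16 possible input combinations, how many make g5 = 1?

g5 = OR(g4, g2) must be 1, so at least one of g4, g2 is 1.
Enumerating the 16 input combinations, 13 give g5 = 1 and 3 give g5 = 0.

13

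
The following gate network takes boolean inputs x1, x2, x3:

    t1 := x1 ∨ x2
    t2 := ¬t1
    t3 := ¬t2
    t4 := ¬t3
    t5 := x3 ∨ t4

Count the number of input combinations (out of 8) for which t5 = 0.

t5 = x3 ∨ t4 must be 0, so both x3 = 0 and t4 = 0.
Satisfying assignments:
  x1=0, x2=1, x3=0
  x1=1, x2=0, x3=0
  x1=1, x2=1, x3=0

3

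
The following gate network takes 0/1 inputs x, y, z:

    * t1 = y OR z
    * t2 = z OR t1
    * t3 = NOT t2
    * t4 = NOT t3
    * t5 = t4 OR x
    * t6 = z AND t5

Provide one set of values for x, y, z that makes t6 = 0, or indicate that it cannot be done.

x=1, y=0, z=0

Check with x=1, y=0, z=0:
t1 = y OR z = 0 OR 0 = 0
t2 = z OR t1 = 0 OR 0 = 0
t3 = NOT t2 = NOT 0 = 1
t4 = NOT t3 = NOT 1 = 0
t5 = t4 OR x = 0 OR 1 = 1
t6 = z AND t5 = 0 AND 1 = 0
So t6 = 0 as required.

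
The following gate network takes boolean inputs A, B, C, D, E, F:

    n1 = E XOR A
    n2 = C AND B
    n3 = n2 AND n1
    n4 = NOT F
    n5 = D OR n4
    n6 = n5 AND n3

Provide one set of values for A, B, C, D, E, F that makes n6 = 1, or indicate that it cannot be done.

A=0, B=1, C=1, D=1, E=1, F=1

n6 = n5 AND n3 must be 1, so both n5 = 1 and n3 = 1.
Check with A=0, B=1, C=1, D=1, E=1, F=1:
n1 = E XOR A = 1 XOR 0 = 1
n2 = C AND B = 1 AND 1 = 1
n3 = n2 AND n1 = 1 AND 1 = 1
n4 = NOT F = NOT 1 = 0
n5 = D OR n4 = 1 OR 0 = 1
n6 = n5 AND n3 = 1 AND 1 = 1
So n6 = 1 as required.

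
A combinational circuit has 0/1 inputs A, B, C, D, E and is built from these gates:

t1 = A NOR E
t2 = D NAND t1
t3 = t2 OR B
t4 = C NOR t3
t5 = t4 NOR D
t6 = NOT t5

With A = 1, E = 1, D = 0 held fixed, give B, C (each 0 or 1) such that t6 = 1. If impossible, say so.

no solution exists

With A = 1, E = 1, D = 0 fixed, none of the 4 settings of B, C give t6 = 1.
For example, with B=0, C=0:
t1 = A NOR E = 1 NOR 1 = 0
t2 = D NAND t1 = 0 NAND 0 = 1
t3 = t2 OR B = 1 OR 0 = 1
t4 = C NOR t3 = 0 NOR 1 = 0
t5 = t4 NOR D = 0 NOR 0 = 1
t6 = NOT t5 = NOT 1 = 0
giving t6 = 0 ≠ 1.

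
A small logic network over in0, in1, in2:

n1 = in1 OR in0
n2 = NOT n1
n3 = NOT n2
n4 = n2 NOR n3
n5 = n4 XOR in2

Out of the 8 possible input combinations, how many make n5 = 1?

4

n5 = n4 XOR in2 must be 1, so n4 and in2 differ.
Satisfying assignments:
  in0=0, in1=0, in2=1
  in0=0, in1=1, in2=1
  in0=1, in1=0, in2=1
  in0=1, in1=1, in2=1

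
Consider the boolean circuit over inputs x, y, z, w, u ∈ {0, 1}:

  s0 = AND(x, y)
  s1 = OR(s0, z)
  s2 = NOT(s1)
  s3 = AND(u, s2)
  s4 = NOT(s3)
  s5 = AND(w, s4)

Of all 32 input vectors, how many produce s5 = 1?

13

s5 = AND(w, s4) must be 1, so both w = 1 and s4 = 1.
Enumerating the 32 input combinations, 13 give s5 = 1 and 19 give s5 = 0.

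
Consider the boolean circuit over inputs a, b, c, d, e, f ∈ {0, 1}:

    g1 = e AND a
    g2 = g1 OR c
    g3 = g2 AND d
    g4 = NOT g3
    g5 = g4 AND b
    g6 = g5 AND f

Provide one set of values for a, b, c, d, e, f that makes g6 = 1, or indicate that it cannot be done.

g6 = g5 AND f must be 1, so both g5 = 1 and f = 1.
g5 = g4 AND b must be 1, so both g4 = 1 and b = 1.
g4 = NOT g3 must be 1, so g3 = 0.
Check with a=0, b=1, c=0, d=0, e=0, f=1:
g1 = e AND a = 0 AND 0 = 0
g2 = g1 OR c = 0 OR 0 = 0
g3 = g2 AND d = 0 AND 0 = 0
g4 = NOT g3 = NOT 0 = 1
g5 = g4 AND b = 1 AND 1 = 1
g6 = g5 AND f = 1 AND 1 = 1
So g6 = 1 as required.

a=0, b=1, c=0, d=0, e=0, f=1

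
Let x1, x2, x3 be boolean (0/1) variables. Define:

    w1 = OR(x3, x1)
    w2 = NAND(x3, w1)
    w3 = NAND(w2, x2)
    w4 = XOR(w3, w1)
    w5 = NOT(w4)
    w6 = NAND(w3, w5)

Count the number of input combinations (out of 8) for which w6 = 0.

5

w6 = NAND(w3, w5) must be 0, so both w3 = 1 and w5 = 1.
w3 = NAND(w2, x2) must be 1, so at least one of w2, x2 is 0.
Enumerating the 8 input combinations, 5 give w6 = 0 and 3 give w6 = 1.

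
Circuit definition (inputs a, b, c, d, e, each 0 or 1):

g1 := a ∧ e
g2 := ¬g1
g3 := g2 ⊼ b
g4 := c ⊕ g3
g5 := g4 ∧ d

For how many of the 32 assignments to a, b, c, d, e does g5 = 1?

g5 = g4 ∧ d must be 1, so both g4 = 1 and d = 1.
g4 = c ⊕ g3 must be 1, so c and g3 differ.
Enumerating the 32 input combinations, 8 give g5 = 1 and 24 give g5 = 0.

8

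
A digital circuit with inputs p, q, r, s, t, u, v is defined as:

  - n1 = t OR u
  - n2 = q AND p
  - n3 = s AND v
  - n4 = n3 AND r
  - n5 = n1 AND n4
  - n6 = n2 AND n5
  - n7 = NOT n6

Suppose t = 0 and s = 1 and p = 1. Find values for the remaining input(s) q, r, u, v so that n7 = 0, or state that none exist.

q=1, r=1, u=1, v=1

Check with t = 0 and s = 1 and p = 1 and q=1, r=1, u=1, v=1:
n1 = t OR u = 0 OR 1 = 1
n2 = q AND p = 1 AND 1 = 1
n3 = s AND v = 1 AND 1 = 1
n4 = n3 AND r = 1 AND 1 = 1
n5 = n1 AND n4 = 1 AND 1 = 1
n6 = n2 AND n5 = 1 AND 1 = 1
n7 = NOT n6 = NOT 1 = 0
So n7 = 0.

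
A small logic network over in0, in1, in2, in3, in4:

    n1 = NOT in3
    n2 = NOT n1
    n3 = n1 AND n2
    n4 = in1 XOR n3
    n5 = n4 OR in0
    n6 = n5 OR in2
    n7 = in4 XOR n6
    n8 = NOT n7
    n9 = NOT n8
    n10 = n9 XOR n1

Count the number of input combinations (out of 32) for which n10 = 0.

16

n10 = n9 XOR n1 must be 0, so n9 and n1 are equal.
Enumerating the 32 input combinations, 16 give n10 = 0 and 16 give n10 = 1.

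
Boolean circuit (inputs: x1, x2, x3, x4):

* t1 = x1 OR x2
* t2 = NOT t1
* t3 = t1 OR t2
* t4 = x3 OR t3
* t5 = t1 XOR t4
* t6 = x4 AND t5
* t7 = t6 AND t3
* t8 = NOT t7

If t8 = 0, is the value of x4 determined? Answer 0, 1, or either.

1

t8 = NOT t7 must be 0, so t7 = 1.
t7 = t6 AND t3 must be 1, so both t6 = 1 and t3 = 1.
t6 = x4 AND t5 must be 1, so both x4 = 1 and t5 = 1.
Every assignment with t8 = 0 has x4 = 1; there are 2 such assignment(s).
  x1=0, x2=0, x3=0, x4=1
  x1=0, x2=0, x3=1, x4=1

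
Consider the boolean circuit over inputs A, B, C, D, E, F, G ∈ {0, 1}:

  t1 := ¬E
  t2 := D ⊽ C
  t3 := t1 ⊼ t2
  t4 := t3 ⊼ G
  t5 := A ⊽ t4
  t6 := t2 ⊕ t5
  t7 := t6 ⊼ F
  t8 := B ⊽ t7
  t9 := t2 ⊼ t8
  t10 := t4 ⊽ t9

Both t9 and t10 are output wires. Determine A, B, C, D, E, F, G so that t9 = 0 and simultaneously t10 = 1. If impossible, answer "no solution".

Check with A=1 B=0 C=0 D=0 E=1 F=1 G=1:
t1 = ¬E = ¬1 = 0
t2 = D ⊽ C = 0 ⊽ 0 = 1
t3 = t1 ⊼ t2 = 0 ⊼ 1 = 1
t4 = t3 ⊼ G = 1 ⊼ 1 = 0
t5 = A ⊽ t4 = 1 ⊽ 0 = 0
t6 = t2 ⊕ t5 = 1 ⊕ 0 = 1
t7 = t6 ⊼ F = 1 ⊼ 1 = 0
t8 = B ⊽ t7 = 0 ⊽ 0 = 1
t9 = t2 ⊼ t8 = 1 ⊼ 1 = 0
t10 = t4 ⊽ t9 = 0 ⊽ 0 = 1
So t9 = 0 and t10 = 1.

A=1 B=0 C=0 D=0 E=1 F=1 G=1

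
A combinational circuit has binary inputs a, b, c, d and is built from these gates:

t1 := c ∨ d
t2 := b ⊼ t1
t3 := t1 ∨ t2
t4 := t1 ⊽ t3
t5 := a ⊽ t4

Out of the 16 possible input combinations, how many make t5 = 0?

t5 = a ⊽ t4 must be 0, so at least one of a, t4 is 1.
Enumerating the 16 input combinations, 8 give t5 = 0 and 8 give t5 = 1.

8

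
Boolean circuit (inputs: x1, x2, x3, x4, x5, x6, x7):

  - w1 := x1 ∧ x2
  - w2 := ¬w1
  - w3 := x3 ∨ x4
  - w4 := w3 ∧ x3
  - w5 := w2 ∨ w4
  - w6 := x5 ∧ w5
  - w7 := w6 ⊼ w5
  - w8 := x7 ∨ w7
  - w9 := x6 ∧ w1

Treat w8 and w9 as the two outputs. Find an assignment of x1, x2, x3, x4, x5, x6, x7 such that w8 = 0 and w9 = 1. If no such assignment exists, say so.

x1=1, x2=1, x3=1, x4=1, x5=1, x6=1, x7=0

Check with x1=1, x2=1, x3=1, x4=1, x5=1, x6=1, x7=0:
w1 = x1 ∧ x2 = 1 ∧ 1 = 1
w2 = ¬w1 = ¬1 = 0
w3 = x3 ∨ x4 = 1 ∨ 1 = 1
w4 = w3 ∧ x3 = 1 ∧ 1 = 1
w5 = w2 ∨ w4 = 0 ∨ 1 = 1
w6 = x5 ∧ w5 = 1 ∧ 1 = 1
w7 = w6 ⊼ w5 = 1 ⊼ 1 = 0
w8 = x7 ∨ w7 = 0 ∨ 0 = 0
w9 = x6 ∧ w1 = 1 ∧ 1 = 1
So w8 = 0 and w9 = 1.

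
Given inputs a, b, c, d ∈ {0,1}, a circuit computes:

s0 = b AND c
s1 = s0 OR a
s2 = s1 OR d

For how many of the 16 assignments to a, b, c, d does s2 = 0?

s2 = s1 OR d must be 0, so both s1 = 0 and d = 0.
s1 = s0 OR a must be 0, so both s0 = 0 and a = 0.
s0 = b AND c must be 0, so at least one of b, c is 0.
Satisfying assignments:
  a=0, b=0, c=0, d=0
  a=0, b=0, c=1, d=0
  a=0, b=1, c=0, d=0

3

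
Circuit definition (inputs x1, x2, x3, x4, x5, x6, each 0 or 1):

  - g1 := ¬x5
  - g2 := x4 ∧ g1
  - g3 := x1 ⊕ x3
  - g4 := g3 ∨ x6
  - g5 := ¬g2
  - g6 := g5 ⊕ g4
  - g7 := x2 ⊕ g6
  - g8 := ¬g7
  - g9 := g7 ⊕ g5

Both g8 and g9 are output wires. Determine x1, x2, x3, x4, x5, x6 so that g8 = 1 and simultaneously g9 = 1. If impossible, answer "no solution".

x1=1, x2=0, x3=0, x4=0, x5=1, x6=0

Check with x1=1, x2=0, x3=0, x4=0, x5=1, x6=0:
g1 = ¬x5 = ¬1 = 0
g2 = x4 ∧ g1 = 0 ∧ 0 = 0
g3 = x1 ⊕ x3 = 1 ⊕ 0 = 1
g4 = g3 ∨ x6 = 1 ∨ 0 = 1
g5 = ¬g2 = ¬0 = 1
g6 = g5 ⊕ g4 = 1 ⊕ 1 = 0
g7 = x2 ⊕ g6 = 0 ⊕ 0 = 0
g8 = ¬g7 = ¬0 = 1
g9 = g7 ⊕ g5 = 0 ⊕ 1 = 1
So g8 = 1 and g9 = 1.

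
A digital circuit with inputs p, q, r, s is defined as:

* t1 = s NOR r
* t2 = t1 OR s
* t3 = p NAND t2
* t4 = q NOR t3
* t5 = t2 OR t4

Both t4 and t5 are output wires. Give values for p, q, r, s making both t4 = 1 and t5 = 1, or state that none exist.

p=1 q=0 r=0 s=1

Check with p=1 q=0 r=0 s=1:
t1 = s NOR r = 1 NOR 0 = 0
t2 = t1 OR s = 0 OR 1 = 1
t3 = p NAND t2 = 1 NAND 1 = 0
t4 = q NOR t3 = 0 NOR 0 = 1
t5 = t2 OR t4 = 1 OR 1 = 1
So t4 = 1 and t5 = 1.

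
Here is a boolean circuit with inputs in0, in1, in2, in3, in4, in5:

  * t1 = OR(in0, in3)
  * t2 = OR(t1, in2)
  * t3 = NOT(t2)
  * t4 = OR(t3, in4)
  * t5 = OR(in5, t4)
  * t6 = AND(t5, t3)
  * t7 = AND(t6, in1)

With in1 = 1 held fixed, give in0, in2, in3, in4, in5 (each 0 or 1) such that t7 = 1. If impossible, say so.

Check with in1 = 1 and in0=0, in2=0, in3=0, in4=1, in5=0:
t1 = OR(in0, in3) = OR(0, 0) = 0
t2 = OR(t1, in2) = OR(0, 0) = 0
t3 = NOT(t2) = NOT 0 = 1
t4 = OR(t3, in4) = OR(1, 1) = 1
t5 = OR(in5, t4) = OR(0, 1) = 1
t6 = AND(t5, t3) = AND(1, 1) = 1
t7 = AND(t6, in1) = AND(1, 1) = 1
So t7 = 1.

in0=0 in2=0 in3=0 in4=1 in5=0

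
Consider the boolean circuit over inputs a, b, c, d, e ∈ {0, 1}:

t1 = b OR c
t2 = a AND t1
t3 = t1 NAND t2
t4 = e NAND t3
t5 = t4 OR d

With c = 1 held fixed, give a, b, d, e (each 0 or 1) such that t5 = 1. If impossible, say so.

t5 = t4 OR d must be 1, so at least one of t4, d is 1.
Check with c = 1 and a=1, b=1, d=0, e=0:
t1 = b OR c = 1 OR 1 = 1
t2 = a AND t1 = 1 AND 1 = 1
t3 = t1 NAND t2 = 1 NAND 1 = 0
t4 = e NAND t3 = 0 NAND 0 = 1
t5 = t4 OR d = 1 OR 0 = 1
So t5 = 1.

a=1, b=1, d=0, e=0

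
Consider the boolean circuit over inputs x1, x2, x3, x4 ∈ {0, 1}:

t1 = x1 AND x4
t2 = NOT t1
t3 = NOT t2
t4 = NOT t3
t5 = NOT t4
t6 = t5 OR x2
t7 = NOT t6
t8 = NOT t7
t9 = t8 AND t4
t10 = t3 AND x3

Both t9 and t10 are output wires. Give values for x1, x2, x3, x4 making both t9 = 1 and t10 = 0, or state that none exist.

Check with x1=0, x2=1, x3=1, x4=0:
t1 = x1 AND x4 = 0 AND 0 = 0
t2 = NOT t1 = NOT 0 = 1
t3 = NOT t2 = NOT 1 = 0
t4 = NOT t3 = NOT 0 = 1
t5 = NOT t4 = NOT 1 = 0
t6 = t5 OR x2 = 0 OR 1 = 1
t7 = NOT t6 = NOT 1 = 0
t8 = NOT t7 = NOT 0 = 1
t9 = t8 AND t4 = 1 AND 1 = 1
t10 = t3 AND x3 = 0 AND 1 = 0
So t9 = 1 and t10 = 0.

x1=0, x2=1, x3=1, x4=0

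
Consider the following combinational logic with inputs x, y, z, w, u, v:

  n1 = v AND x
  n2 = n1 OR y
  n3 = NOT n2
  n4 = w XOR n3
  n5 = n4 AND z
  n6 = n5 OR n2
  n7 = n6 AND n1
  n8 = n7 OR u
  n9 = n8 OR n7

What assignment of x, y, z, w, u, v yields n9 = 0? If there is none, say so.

x=0, y=0, z=0, w=0, u=0, v=0

n9 = n8 OR n7 must be 0, so both n8 = 0 and n7 = 0.
n8 = n7 OR u must be 0, so both n7 = 0 and u = 0.
Check with x=0, y=0, z=0, w=0, u=0, v=0:
n1 = v AND x = 0 AND 0 = 0
n2 = n1 OR y = 0 OR 0 = 0
n3 = NOT n2 = NOT 0 = 1
n4 = w XOR n3 = 0 XOR 1 = 1
n5 = n4 AND z = 1 AND 0 = 0
n6 = n5 OR n2 = 0 OR 0 = 0
n7 = n6 AND n1 = 0 AND 0 = 0
n8 = n7 OR u = 0 OR 0 = 0
n9 = n8 OR n7 = 0 OR 0 = 0
So n9 = 0 as required.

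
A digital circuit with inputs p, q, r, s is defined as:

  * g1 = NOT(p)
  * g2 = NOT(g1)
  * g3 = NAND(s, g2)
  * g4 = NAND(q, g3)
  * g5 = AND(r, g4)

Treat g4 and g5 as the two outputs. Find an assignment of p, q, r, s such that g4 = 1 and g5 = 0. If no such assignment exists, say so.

p=1, q=0, r=0, s=1

Check with p=1, q=0, r=0, s=1:
g1 = NOT(p) = NOT 1 = 0
g2 = NOT(g1) = NOT 0 = 1
g3 = NAND(s, g2) = NAND(1, 1) = 0
g4 = NAND(q, g3) = NAND(0, 0) = 1
g5 = AND(r, g4) = AND(0, 1) = 0
So g4 = 1 and g5 = 0.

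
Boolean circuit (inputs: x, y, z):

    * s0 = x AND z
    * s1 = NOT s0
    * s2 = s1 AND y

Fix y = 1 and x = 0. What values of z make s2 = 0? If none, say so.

no solution exists

With y = 1 and x = 0 fixed, none of the 2 settings of z give s2 = 0.
For example, with z=0:
s0 = x AND z = 0 AND 0 = 0
s1 = NOT s0 = NOT 0 = 1
s2 = s1 AND y = 1 AND 1 = 1
giving s2 = 1 ≠ 0.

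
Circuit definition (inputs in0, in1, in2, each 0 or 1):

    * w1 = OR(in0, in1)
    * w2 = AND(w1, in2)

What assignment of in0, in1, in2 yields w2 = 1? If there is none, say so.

Check with in0=0, in1=1, in2=1:
w1 = OR(in0, in1) = OR(0, 1) = 1
w2 = AND(w1, in2) = AND(1, 1) = 1
So w2 = 1 as required.

in0=0, in1=1, in2=1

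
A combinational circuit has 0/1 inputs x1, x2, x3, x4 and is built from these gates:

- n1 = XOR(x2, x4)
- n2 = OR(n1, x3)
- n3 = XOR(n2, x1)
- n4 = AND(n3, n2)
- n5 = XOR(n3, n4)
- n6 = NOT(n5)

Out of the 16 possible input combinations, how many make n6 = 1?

14

n6 = NOT(n5) must be 1, so n5 = 0.
n5 = XOR(n3, n4) must be 0, so n3 and n4 are equal.
Enumerating the 16 input combinations, 14 give n6 = 1 and 2 give n6 = 0.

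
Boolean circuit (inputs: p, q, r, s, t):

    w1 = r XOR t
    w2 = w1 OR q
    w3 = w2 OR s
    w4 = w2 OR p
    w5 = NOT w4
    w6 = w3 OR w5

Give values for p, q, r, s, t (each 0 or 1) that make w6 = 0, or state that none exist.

w6 = w3 OR w5 must be 0, so both w3 = 0 and w5 = 0.
w3 = w2 OR s must be 0, so both w2 = 0 and s = 0.
w5 = NOT w4 must be 0, so w4 = 1.
Check with p=1 q=0 r=1 s=0 t=1:
w1 = r XOR t = 1 XOR 1 = 0
w2 = w1 OR q = 0 OR 0 = 0
w3 = w2 OR s = 0 OR 0 = 0
w4 = w2 OR p = 0 OR 1 = 1
w5 = NOT w4 = NOT 1 = 0
w6 = w3 OR w5 = 0 OR 0 = 0
So w6 = 0 as required.

p=1 q=0 r=1 s=0 t=1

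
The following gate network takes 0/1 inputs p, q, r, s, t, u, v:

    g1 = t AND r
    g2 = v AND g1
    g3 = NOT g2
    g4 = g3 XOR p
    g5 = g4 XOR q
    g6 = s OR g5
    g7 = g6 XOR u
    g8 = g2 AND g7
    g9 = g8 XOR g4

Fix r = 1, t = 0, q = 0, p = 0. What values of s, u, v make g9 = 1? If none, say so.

g9 = g8 XOR g4 must be 1, so g8 and g4 differ.
Check with r = 1, t = 0, q = 0, p = 0 and s=1, u=1, v=0:
g1 = t AND r = 0 AND 1 = 0
g2 = v AND g1 = 0 AND 0 = 0
g3 = NOT g2 = NOT 0 = 1
g4 = g3 XOR p = 1 XOR 0 = 1
g5 = g4 XOR q = 1 XOR 0 = 1
g6 = s OR g5 = 1 OR 1 = 1
g7 = g6 XOR u = 1 XOR 1 = 0
g8 = g2 AND g7 = 0 AND 0 = 0
g9 = g8 XOR g4 = 0 XOR 1 = 1
So g9 = 1.

s=1, u=1, v=0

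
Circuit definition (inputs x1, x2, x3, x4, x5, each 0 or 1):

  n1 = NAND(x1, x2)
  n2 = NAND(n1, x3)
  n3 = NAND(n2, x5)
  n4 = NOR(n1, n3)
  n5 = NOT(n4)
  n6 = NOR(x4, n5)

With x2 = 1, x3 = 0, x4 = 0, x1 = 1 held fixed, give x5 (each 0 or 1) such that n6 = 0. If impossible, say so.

x5=0

n6 = NOR(x4, n5) must be 0, so at least one of x4, n5 is 1.
Check with x2 = 1, x3 = 0, x4 = 0, x1 = 1 and x5=0:
n1 = NAND(x1, x2) = NAND(1, 1) = 0
n2 = NAND(n1, x3) = NAND(0, 0) = 1
n3 = NAND(n2, x5) = NAND(1, 0) = 1
n4 = NOR(n1, n3) = NOR(0, 1) = 0
n5 = NOT(n4) = NOT 0 = 1
n6 = NOR(x4, n5) = NOR(0, 1) = 0
So n6 = 0.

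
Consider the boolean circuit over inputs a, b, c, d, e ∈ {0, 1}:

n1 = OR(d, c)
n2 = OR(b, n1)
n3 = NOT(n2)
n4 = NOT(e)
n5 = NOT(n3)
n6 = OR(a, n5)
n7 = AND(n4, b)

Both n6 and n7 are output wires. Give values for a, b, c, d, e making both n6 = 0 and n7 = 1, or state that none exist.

Across all 32 input combinations, none give both n6 = 0 and n7 = 1.

no solution exists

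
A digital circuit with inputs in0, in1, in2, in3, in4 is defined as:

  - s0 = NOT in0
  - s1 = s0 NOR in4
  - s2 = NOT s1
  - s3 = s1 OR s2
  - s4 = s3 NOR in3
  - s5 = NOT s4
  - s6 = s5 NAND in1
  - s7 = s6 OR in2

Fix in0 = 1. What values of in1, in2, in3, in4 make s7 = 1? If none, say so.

Check with in0 = 1 and in1=0, in2=0, in3=0, in4=1:
s0 = NOT in0 = NOT 1 = 0
s1 = s0 NOR in4 = 0 NOR 1 = 0
s2 = NOT s1 = NOT 0 = 1
s3 = s1 OR s2 = 0 OR 1 = 1
s4 = s3 NOR in3 = 1 NOR 0 = 0
s5 = NOT s4 = NOT 0 = 1
s6 = s5 NAND in1 = 1 NAND 0 = 1
s7 = s6 OR in2 = 1 OR 0 = 1
So s7 = 1.

in1=0, in2=0, in3=0, in4=1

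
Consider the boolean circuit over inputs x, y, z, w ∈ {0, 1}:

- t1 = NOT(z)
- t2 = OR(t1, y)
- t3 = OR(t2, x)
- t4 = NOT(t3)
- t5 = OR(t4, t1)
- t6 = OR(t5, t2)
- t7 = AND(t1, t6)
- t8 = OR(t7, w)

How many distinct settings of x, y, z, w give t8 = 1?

t8 = OR(t7, w) must be 1, so at least one of t7, w is 1.
Enumerating the 16 input combinations, 12 give t8 = 1 and 4 give t8 = 0.

12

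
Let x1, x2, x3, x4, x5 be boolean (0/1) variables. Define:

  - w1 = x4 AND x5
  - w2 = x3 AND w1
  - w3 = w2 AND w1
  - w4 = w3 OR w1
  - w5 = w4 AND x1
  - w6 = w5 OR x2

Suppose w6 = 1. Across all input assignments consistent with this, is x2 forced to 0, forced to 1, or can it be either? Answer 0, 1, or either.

Both values of x2 occur among assignments with w6 = 1:
  x2=0: x1=1, x2=0, x3=0, x4=1, x5=1
  x2=1: x1=0, x2=1, x3=0, x4=0, x5=0

either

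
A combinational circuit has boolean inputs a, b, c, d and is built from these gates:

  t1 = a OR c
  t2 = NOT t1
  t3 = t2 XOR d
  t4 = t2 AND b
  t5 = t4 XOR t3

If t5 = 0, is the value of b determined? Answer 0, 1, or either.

Both values of b occur among assignments with t5 = 0:
  b=0: a=0, b=0, c=0, d=1
  b=1: a=0, b=1, c=0, d=0

either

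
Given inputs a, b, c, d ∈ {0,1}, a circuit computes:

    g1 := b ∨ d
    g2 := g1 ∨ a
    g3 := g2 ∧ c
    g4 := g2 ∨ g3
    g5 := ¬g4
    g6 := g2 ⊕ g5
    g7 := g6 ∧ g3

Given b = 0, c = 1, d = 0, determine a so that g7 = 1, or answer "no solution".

g7 = g6 ∧ g3 must be 1, so both g6 = 1 and g3 = 1.
g6 = g2 ⊕ g5 must be 1, so g2 and g5 differ.
Check with b = 0, c = 1, d = 0 and a=1:
g1 = b ∨ d = 0 ∨ 0 = 0
g2 = g1 ∨ a = 0 ∨ 1 = 1
g3 = g2 ∧ c = 1 ∧ 1 = 1
g4 = g2 ∨ g3 = 1 ∨ 1 = 1
g5 = ¬g4 = ¬1 = 0
g6 = g2 ⊕ g5 = 1 ⊕ 0 = 1
g7 = g6 ∧ g3 = 1 ∧ 1 = 1
So g7 = 1.

a=1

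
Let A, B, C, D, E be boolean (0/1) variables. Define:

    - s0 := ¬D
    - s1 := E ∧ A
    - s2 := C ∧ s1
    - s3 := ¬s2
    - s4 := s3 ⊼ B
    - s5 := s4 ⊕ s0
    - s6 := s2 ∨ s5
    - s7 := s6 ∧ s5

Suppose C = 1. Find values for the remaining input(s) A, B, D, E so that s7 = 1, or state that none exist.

A=0, B=1, D=0, E=1

s7 = s6 ∧ s5 must be 1, so both s6 = 1 and s5 = 1.
s6 = s2 ∨ s5 must be 1, so at least one of s2, s5 is 1.
Check with C = 1 and A=0, B=1, D=0, E=1:
s0 = ¬D = ¬0 = 1
s1 = E ∧ A = 1 ∧ 0 = 0
s2 = C ∧ s1 = 1 ∧ 0 = 0
s3 = ¬s2 = ¬0 = 1
s4 = s3 ⊼ B = 1 ⊼ 1 = 0
s5 = s4 ⊕ s0 = 0 ⊕ 1 = 1
s6 = s2 ∨ s5 = 0 ∨ 1 = 1
s7 = s6 ∧ s5 = 1 ∧ 1 = 1
So s7 = 1.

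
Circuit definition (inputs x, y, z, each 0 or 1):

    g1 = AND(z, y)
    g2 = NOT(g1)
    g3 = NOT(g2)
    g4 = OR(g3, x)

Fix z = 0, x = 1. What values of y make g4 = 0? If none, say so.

With z = 0, x = 1 fixed, none of the 2 settings of y give g4 = 0.
For example, with y=0:
g1 = AND(z, y) = AND(0, 0) = 0
g2 = NOT(g1) = NOT 0 = 1
g3 = NOT(g2) = NOT 1 = 0
g4 = OR(g3, x) = OR(0, 1) = 1
giving g4 = 1 ≠ 0.

no solution exists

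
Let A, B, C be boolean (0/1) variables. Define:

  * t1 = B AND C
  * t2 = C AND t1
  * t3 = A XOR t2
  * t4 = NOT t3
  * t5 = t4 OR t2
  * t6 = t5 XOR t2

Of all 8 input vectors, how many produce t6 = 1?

3

t6 = t5 XOR t2 must be 1, so t5 and t2 differ.
Enumerating the 8 input combinations, 3 give t6 = 1 and 5 give t6 = 0.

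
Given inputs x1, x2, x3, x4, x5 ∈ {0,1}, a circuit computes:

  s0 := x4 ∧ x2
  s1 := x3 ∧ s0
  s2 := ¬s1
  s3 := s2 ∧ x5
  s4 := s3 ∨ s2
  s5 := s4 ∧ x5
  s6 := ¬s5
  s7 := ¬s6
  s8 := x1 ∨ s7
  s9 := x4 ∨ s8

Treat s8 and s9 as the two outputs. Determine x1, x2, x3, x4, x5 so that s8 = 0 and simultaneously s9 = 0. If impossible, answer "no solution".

Check with x1=0 x2=1 x3=1 x4=0 x5=0:
s0 = x4 ∧ x2 = 0 ∧ 1 = 0
s1 = x3 ∧ s0 = 1 ∧ 0 = 0
s2 = ¬s1 = ¬0 = 1
s3 = s2 ∧ x5 = 1 ∧ 0 = 0
s4 = s3 ∨ s2 = 0 ∨ 1 = 1
s5 = s4 ∧ x5 = 1 ∧ 0 = 0
s6 = ¬s5 = ¬0 = 1
s7 = ¬s6 = ¬1 = 0
s8 = x1 ∨ s7 = 0 ∨ 0 = 0
s9 = x4 ∨ s8 = 0 ∨ 0 = 0
So s8 = 0 and s9 = 0.

x1=0 x2=1 x3=1 x4=0 x5=0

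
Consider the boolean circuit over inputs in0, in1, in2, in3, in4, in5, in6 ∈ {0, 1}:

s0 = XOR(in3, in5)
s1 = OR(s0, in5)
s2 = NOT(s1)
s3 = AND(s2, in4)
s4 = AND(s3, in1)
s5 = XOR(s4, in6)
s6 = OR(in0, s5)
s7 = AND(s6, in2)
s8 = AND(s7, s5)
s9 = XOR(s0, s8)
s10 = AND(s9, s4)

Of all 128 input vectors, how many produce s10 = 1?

2

s10 = AND(s9, s4) must be 1, so both s9 = 1 and s4 = 1.
s9 = XOR(s0, s8) must be 1, so s0 and s8 differ.
s4 = AND(s3, in1) must be 1, so both s3 = 1 and in1 = 1.
Satisfying assignments:
  in0=0, in1=1, in2=1, in3=0, in4=1, in5=0, in6=0
  in0=1, in1=1, in2=1, in3=0, in4=1, in5=0, in6=0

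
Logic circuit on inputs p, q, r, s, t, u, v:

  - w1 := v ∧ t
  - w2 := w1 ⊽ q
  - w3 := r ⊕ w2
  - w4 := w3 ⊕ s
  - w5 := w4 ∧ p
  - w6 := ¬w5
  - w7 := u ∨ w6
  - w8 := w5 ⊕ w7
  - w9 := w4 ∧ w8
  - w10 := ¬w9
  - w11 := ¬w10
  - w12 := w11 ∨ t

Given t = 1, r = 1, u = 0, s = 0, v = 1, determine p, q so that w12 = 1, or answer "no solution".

w12 = w11 ∨ t must be 1, so at least one of w11, t is 1.
Check with t = 1, r = 1, u = 0, s = 0, v = 1 and p=1, q=0:
w1 = v ∧ t = 1 ∧ 1 = 1
w2 = w1 ⊽ q = 1 ⊽ 0 = 0
w3 = r ⊕ w2 = 1 ⊕ 0 = 1
w4 = w3 ⊕ s = 1 ⊕ 0 = 1
w5 = w4 ∧ p = 1 ∧ 1 = 1
w6 = ¬w5 = ¬1 = 0
w7 = u ∨ w6 = 0 ∨ 0 = 0
w8 = w5 ⊕ w7 = 1 ⊕ 0 = 1
w9 = w4 ∧ w8 = 1 ∧ 1 = 1
w10 = ¬w9 = ¬1 = 0
w11 = ¬w10 = ¬0 = 1
w12 = w11 ∨ t = 1 ∨ 1 = 1
So w12 = 1.

p=1, q=0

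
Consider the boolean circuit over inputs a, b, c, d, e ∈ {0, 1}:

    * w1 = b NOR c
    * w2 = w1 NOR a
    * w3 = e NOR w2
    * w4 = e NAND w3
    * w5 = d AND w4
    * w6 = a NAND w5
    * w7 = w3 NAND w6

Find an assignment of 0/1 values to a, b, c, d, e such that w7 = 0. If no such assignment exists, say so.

a=1, b=1, c=0, d=0, e=0

w7 = w3 NAND w6 must be 0, so both w3 = 1 and w6 = 1.
w3 = e NOR w2 must be 1, so both e = 0 and w2 = 0.
w6 = a NAND w5 must be 1, so at least one of a, w5 is 0.
Check with a=1, b=1, c=0, d=0, e=0:
w1 = b NOR c = 1 NOR 0 = 0
w2 = w1 NOR a = 0 NOR 1 = 0
w3 = e NOR w2 = 0 NOR 0 = 1
w4 = e NAND w3 = 0 NAND 1 = 1
w5 = d AND w4 = 0 AND 1 = 0
w6 = a NAND w5 = 1 NAND 0 = 1
w7 = w3 NAND w6 = 1 NAND 1 = 0
So w7 = 0 as required.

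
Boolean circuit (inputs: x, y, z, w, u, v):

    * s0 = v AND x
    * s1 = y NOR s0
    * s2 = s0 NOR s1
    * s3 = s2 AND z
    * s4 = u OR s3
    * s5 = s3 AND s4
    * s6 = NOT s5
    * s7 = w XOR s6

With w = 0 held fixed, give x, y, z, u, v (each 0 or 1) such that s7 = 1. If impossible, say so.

Check with w = 0 and x=1, y=1, z=0, u=1, v=0:
s0 = v AND x = 0 AND 1 = 0
s1 = y NOR s0 = 1 NOR 0 = 0
s2 = s0 NOR s1 = 0 NOR 0 = 1
s3 = s2 AND z = 1 AND 0 = 0
s4 = u OR s3 = 1 OR 0 = 1
s5 = s3 AND s4 = 0 AND 1 = 0
s6 = NOT s5 = NOT 0 = 1
s7 = w XOR s6 = 0 XOR 1 = 1
So s7 = 1.

x=1, y=1, z=0, u=1, v=0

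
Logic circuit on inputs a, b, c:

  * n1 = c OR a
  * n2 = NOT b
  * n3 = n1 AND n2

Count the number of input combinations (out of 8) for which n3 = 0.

n3 = n1 AND n2 must be 0, so at least one of n1, n2 is 0.
Satisfying assignments:
  a=0, b=0, c=0
  a=0, b=1, c=0
  a=0, b=1, c=1
  a=1, b=1, c=0
  a=1, b=1, c=1

5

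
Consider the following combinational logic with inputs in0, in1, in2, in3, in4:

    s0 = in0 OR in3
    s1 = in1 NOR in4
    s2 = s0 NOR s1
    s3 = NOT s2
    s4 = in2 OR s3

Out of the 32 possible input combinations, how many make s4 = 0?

s4 = in2 OR s3 must be 0, so both in2 = 0 and s3 = 0.
Satisfying assignments:
  in0=0, in1=0, in2=0, in3=0, in4=1
  in0=0, in1=1, in2=0, in3=0, in4=0
  in0=0, in1=1, in2=0, in3=0, in4=1

3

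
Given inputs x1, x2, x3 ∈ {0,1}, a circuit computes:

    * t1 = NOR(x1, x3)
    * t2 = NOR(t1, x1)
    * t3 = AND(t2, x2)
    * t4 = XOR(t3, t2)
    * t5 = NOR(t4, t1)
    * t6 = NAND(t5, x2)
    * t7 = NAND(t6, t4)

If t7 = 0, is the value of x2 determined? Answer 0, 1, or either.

0

t7 = NAND(t6, t4) must be 0, so both t6 = 1 and t4 = 1.
t6 = NAND(t5, x2) must be 1, so at least one of t5, x2 is 0.
t4 = XOR(t3, t2) must be 1, so t3 and t2 differ.
Every assignment with t7 = 0 has x2 = 0; there are 1 such assignment(s).
  x1=0, x2=0, x3=1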